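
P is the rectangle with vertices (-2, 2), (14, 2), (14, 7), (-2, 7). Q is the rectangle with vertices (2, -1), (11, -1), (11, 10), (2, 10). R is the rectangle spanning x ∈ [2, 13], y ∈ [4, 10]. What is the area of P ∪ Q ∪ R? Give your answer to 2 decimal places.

140.00

By inclusion–exclusion:
Individual areas: |P| = 80, |Q| = 99, |R| = 66.
|P∩Q|: x∈[2,11], y∈[2,7] → 9·5 = 45.
|P∩R|: x∈[2,13], y∈[4,7] → 11·3 = 33.
|Q∩R|: x∈[2,11], y∈[4,10] → 9·6 = 54.
|P∩Q∩R| = 27.
|P ∪ Q ∪ R| = 245 − 132 + 27 = 140.00.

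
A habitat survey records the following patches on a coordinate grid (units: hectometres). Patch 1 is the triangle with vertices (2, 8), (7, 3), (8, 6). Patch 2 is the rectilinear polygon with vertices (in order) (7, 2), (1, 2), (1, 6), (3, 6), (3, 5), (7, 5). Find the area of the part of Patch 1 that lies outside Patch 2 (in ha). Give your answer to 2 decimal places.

|Patch 1| = 10, |Patch 1∩Patch 2| = 2.
|Patch 1 ∖ Patch 2| = |Patch 1| − |Patch 1∩Patch 2| = 10 − 2 = 8.00.

8.00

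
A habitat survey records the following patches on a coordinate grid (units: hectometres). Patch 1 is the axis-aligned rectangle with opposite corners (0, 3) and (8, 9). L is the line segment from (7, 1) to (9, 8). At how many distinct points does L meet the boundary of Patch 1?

2

The segment meets the boundary at (8,4.5), (7.571,3).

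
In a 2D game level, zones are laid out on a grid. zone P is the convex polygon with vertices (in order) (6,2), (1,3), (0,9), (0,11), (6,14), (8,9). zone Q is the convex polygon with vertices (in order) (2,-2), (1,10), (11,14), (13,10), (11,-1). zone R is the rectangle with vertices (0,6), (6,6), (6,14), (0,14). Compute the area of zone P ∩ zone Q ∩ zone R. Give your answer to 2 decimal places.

The intersection is the polygon with vertices (1,10), (6,12), (6,6), (1.333,6).
By the shoelace formula its area is 24.33.

24.33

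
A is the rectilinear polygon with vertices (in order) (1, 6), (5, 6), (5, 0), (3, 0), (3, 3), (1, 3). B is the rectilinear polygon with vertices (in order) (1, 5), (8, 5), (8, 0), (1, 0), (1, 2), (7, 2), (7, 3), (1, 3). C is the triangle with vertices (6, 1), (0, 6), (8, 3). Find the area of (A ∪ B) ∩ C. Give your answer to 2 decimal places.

The region (A ∪ B) ∩ C has outer boundary with vertices (1,5.625), (8,3), (7,2), (6,1), (1,5.167) (shoelace area 10.77).
It has a hole with vertices (7,3), (5,3), (5,2), (7,2) (area 2.00).
Net area = 10.77 − 2.00 = 8.77.

8.77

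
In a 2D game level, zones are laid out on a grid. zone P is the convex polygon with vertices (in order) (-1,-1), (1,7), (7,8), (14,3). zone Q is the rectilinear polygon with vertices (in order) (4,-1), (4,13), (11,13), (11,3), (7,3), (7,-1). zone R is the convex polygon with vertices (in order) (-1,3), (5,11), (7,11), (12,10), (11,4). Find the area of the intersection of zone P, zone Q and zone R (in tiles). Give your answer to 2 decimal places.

23.58

The intersection is the polygon with vertices (11,5.143), (11,4), (4,3.417), (4,7.5), (7,8).
By the shoelace formula its area is 23.58.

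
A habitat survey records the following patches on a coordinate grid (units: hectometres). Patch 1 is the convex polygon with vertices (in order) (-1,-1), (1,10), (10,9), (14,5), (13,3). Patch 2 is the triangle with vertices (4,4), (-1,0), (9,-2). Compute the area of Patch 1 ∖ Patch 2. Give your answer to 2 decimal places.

|Patch 1| = 104.5, |Patch 1∩Patch 2| = 14.6731.
|Patch 1 ∖ Patch 2| = |Patch 1| − |Patch 1∩Patch 2| = 104.5 − 14.6731 = 89.83.

89.83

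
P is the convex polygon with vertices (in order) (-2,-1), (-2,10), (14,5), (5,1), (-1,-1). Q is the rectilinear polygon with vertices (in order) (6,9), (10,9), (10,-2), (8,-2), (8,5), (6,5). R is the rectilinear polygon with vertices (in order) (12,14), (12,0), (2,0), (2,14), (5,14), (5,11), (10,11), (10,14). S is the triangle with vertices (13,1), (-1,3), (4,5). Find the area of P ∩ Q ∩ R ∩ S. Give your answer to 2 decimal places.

0.44

The intersection is the polygon with vertices (8,2.333), (8,3.222), (9,2.778).
By the shoelace formula its area is 0.44.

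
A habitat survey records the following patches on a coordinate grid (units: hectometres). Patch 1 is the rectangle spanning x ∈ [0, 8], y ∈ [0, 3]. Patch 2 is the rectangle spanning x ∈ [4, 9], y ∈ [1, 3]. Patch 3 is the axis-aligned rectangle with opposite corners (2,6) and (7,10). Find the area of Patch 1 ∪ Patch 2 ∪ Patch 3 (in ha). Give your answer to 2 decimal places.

By inclusion–exclusion:
Individual areas: |Patch 1| = 24, |Patch 2| = 10, |Patch 3| = 20.
|Patch 1∩Patch 2|: x∈[4,8], y∈[1,3] → 4·2 = 8.
|Patch 1∩Patch 3| = 0 (no overlap).
|Patch 2∩Patch 3| = 0 (no overlap).
|Patch 1∩Patch 2∩Patch 3| = 0.
|Patch 1 ∪ Patch 2 ∪ Patch 3| = 54 − 8 + 0 = 46.00.

46.00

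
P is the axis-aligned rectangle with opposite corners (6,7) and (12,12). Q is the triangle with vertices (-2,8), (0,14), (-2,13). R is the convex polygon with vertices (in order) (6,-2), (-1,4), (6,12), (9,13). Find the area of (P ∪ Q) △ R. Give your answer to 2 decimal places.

82.00

|P ∪ Q| = 35.
|(P ∪ Q) ∩ R| = 11.5.
|(P ∪ Q) △ R| = 35 + 70 − 23 = 82.00.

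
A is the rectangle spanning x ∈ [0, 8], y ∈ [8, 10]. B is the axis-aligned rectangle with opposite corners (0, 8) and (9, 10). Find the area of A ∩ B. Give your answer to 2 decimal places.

16.00

|A∩B|: x∈[0,8], y∈[8,10] → 8·2 = 16.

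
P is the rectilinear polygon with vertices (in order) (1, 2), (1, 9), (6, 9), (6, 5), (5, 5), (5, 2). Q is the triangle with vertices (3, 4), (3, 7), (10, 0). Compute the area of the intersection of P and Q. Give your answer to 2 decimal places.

The intersection is the polygon with vertices (5,2.857), (3,4), (3,7), (5,5).
By the shoelace formula its area is 5.14.

5.14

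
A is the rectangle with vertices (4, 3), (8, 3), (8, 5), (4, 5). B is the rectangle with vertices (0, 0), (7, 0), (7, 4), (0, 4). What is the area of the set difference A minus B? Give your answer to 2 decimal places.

|A∩B|: x∈[4,7], y∈[3,4] → 3·1 = 3.
|A| = 8.
|A ∖ B| = |A| − |A∩B| = 8 − 3 = 5.00.

5.00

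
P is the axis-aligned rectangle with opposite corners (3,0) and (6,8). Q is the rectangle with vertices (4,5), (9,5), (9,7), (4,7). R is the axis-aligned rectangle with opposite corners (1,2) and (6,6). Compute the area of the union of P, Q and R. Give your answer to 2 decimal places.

38.00

By inclusion–exclusion:
Individual areas: |P| = 24, |Q| = 10, |R| = 20.
|P∩Q|: x∈[4,6], y∈[5,7] → 2·2 = 4.
|P∩R|: x∈[3,6], y∈[2,6] → 3·4 = 12.
|Q∩R|: x∈[4,6], y∈[5,6] → 2·1 = 2.
|P∩Q∩R| = 2.
|P ∪ Q ∪ R| = 54 − 18 + 2 = 38.00.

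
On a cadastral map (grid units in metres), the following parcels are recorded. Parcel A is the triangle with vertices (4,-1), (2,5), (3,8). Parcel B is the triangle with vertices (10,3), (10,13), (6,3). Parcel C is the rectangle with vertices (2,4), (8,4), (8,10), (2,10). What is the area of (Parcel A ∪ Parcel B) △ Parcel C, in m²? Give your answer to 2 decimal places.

49.16

|Parcel A ∪ Parcel B| = 26.
|(Parcel A ∪ Parcel B) ∩ Parcel C| = 6.4222.
|(Parcel A ∪ Parcel B) △ Parcel C| = 26 + 36 − 12.8444 = 49.16.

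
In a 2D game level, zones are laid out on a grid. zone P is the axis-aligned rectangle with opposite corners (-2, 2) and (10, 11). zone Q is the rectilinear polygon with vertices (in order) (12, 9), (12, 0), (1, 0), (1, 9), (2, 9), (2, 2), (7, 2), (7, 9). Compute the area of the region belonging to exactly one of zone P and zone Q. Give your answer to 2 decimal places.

|zone P| = 108, |zone Q| = 64, |zone P∩zone Q| = 28.
|zone P △ zone Q| = |zone P| + |zone Q| − 2·|zone P∩zone Q| = 108 + 64 − 56 = 116.00.

116.00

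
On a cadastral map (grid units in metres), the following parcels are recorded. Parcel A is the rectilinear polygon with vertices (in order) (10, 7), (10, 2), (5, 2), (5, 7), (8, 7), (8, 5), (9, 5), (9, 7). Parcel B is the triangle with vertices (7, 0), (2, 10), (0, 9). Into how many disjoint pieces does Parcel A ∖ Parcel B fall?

2

Parcel A ∖ Parcel B splits into 2 disjoint pieces (area 22, area 0.127).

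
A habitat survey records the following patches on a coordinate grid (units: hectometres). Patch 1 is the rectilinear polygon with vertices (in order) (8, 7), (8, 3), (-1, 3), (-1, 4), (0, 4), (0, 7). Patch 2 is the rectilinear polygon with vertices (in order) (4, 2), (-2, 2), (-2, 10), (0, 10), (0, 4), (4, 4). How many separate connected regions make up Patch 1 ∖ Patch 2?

1

Patch 1 ∖ Patch 2 is a single connected region.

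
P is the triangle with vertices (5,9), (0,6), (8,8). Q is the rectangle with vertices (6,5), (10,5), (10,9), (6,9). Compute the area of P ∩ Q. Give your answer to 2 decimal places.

The intersection is the polygon with vertices (8,8), (6,7.5), (6,8.667).
By the shoelace formula its area is 1.17.

1.17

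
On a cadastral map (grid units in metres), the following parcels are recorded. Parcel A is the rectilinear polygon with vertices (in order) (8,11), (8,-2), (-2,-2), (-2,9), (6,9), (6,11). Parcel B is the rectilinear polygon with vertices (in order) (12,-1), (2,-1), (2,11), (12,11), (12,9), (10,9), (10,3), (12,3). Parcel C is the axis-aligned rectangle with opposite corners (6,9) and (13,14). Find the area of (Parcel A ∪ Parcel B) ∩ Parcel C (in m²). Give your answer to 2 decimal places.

The region (Parcel A ∪ Parcel B) ∩ Parcel C is the polygon with vertices (8,11), (12,11), (12,9), (10,9), (6,9), (6,11).
By the shoelace formula its area is 12.00.

12.00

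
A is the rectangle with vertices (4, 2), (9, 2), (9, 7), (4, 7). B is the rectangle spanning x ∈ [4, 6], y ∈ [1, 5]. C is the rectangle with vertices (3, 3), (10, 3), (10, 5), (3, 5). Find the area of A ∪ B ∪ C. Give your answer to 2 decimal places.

By inclusion–exclusion:
Individual areas: |A| = 25, |B| = 8, |C| = 14.
|A∩B|: x∈[4,6], y∈[2,5] → 2·3 = 6.
|A∩C|: x∈[4,9], y∈[3,5] → 5·2 = 10.
|B∩C|: x∈[4,6], y∈[3,5] → 2·2 = 4.
|A∩B∩C| = 4.
|A ∪ B ∪ C| = 47 − 20 + 4 = 31.00.

31.00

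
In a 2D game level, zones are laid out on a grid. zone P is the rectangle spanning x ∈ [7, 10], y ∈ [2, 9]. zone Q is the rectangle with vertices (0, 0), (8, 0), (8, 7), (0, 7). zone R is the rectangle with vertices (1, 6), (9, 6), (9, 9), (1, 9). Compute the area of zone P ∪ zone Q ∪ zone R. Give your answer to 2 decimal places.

By inclusion–exclusion:
Individual areas: |zone P| = 21, |zone Q| = 56, |zone R| = 24.
|zone P∩zone Q|: x∈[7,8], y∈[2,7] → 1·5 = 5.
|zone P∩zone R|: x∈[7,9], y∈[6,9] → 2·3 = 6.
|zone Q∩zone R|: x∈[1,8], y∈[6,7] → 7·1 = 7.
|zone P∩zone Q∩zone R| = 1.
|zone P ∪ zone Q ∪ zone R| = 101 − 18 + 1 = 84.00.

84.00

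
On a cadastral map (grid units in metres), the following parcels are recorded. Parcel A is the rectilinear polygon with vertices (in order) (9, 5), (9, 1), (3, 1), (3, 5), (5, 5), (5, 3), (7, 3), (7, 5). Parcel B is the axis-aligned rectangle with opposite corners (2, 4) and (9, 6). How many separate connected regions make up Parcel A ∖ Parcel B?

1

Parcel A ∖ Parcel B is a single connected region.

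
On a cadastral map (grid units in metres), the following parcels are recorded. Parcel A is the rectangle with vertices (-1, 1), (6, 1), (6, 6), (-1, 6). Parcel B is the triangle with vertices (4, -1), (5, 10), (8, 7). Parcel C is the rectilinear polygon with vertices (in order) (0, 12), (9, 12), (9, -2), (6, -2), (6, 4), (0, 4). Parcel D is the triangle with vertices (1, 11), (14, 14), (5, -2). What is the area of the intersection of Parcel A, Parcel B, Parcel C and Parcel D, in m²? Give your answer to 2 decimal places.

2.91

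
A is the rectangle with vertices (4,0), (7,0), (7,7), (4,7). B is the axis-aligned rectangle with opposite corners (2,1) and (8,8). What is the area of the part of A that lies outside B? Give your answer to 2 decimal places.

3.00

|A∩B|: x∈[4,7], y∈[1,7] → 3·6 = 18.
|A| = 21.
|A ∖ B| = |A| − |A∩B| = 21 − 18 = 3.00.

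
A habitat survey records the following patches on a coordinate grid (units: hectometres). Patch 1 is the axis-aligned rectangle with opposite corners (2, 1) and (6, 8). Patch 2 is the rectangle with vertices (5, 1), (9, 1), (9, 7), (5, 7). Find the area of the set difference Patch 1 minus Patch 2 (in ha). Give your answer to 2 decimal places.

|Patch 1∩Patch 2|: x∈[5,6], y∈[1,7] → 1·6 = 6.
|Patch 1| = 28.
|Patch 1 ∖ Patch 2| = |Patch 1| − |Patch 1∩Patch 2| = 28 − 6 = 22.00.

22.00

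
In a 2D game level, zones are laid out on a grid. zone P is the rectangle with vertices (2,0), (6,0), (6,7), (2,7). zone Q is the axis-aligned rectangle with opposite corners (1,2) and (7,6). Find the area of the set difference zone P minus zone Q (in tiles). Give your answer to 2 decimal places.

|zone P∩zone Q|: x∈[2,6], y∈[2,6] → 4·4 = 16.
|zone P| = 28.
|zone P ∖ zone Q| = |zone P| − |zone P∩zone Q| = 28 − 16 = 12.00.

12.00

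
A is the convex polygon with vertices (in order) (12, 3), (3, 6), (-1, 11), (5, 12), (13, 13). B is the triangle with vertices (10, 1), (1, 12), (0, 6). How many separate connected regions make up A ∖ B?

2

A ∖ B splits into 2 disjoint pieces (area 69.66, area 2.0266).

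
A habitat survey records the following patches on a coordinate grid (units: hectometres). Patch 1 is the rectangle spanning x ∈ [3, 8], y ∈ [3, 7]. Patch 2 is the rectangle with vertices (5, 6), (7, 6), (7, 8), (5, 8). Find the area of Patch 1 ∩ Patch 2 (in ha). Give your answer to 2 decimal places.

|Patch 1∩Patch 2|: x∈[5,7], y∈[6,7] → 2·1 = 2.

2.00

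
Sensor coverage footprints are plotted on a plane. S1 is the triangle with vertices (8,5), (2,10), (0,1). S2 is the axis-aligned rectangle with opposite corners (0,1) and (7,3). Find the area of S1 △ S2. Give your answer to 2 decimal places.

38.89

|S1| = 32, |S2| = 14, |S1∩S2| = 3.5556.
|S1 △ S2| = |S1| + |S2| − 2·|S1∩S2| = 32 + 14 − 7.1111 = 38.89.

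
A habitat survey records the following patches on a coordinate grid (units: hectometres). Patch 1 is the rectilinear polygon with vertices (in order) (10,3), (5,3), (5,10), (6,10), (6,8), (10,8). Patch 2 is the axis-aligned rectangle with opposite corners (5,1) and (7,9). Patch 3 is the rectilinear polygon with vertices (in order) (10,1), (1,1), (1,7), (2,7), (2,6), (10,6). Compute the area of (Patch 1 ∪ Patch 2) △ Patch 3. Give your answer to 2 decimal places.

|Patch 1 ∪ Patch 2| = 32.
|(Patch 1 ∪ Patch 2) ∩ Patch 3| = 19.
|(Patch 1 ∪ Patch 2) △ Patch 3| = 32 + 46 − 38 = 40.00.

40.00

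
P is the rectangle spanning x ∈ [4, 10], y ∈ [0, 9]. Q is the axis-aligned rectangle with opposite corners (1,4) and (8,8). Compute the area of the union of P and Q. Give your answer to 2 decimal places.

66.00

By inclusion–exclusion:
Individual areas: |P| = 54, |Q| = 28.
|P∩Q|: x∈[4,8], y∈[4,8] → 4·4 = 16.
|P ∪ Q| = 82 − 16 = 66.00.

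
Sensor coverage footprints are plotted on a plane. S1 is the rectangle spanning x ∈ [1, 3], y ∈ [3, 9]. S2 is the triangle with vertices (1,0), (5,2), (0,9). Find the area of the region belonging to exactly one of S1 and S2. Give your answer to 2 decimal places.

|S1| = 12, |S2| = 19, |S1∩S2| = 6.4.
|S1 △ S2| = |S1| + |S2| − 2·|S1∩S2| = 12 + 19 − 12.8 = 18.20.

18.20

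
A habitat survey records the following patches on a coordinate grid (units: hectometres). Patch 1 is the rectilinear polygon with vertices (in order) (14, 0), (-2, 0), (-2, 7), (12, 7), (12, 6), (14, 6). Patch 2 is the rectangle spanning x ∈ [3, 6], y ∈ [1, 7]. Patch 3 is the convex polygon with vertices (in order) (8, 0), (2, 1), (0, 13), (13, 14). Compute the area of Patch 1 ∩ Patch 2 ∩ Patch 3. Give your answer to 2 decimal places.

The intersection is the polygon with vertices (6,1), (3,1), (3,7), (6,7).
By the shoelace formula its area is 18.00.

18.00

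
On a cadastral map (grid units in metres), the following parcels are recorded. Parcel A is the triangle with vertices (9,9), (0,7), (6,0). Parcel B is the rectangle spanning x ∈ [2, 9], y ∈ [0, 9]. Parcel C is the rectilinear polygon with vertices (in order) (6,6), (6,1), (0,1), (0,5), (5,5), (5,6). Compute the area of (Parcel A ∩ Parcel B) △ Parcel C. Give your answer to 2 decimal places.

|Parcel A ∩ Parcel B| = 34.7222.
|(Parcel A ∩ Parcel B) ∩ Parcel C| = 11.2381.
|(Parcel A ∩ Parcel B) △ Parcel C| = 34.7222 + 25 − 22.4762 = 37.25.

37.25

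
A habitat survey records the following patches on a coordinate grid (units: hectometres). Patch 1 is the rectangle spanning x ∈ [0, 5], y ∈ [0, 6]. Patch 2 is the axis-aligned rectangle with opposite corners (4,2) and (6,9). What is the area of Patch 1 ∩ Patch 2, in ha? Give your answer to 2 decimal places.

|Patch 1∩Patch 2|: x∈[4,5], y∈[2,6] → 1·4 = 4.

4.00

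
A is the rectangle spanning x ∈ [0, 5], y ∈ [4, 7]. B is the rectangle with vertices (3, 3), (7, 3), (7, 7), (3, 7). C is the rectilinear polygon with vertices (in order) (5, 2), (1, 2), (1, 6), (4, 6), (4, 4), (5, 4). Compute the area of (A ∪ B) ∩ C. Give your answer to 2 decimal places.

The region (A ∪ B) ∩ C is the polygon with vertices (3,3), (3,4), (1,4), (1,6), (4,6), (4,4), (5,4), (5,3).
By the shoelace formula its area is 8.00.

8.00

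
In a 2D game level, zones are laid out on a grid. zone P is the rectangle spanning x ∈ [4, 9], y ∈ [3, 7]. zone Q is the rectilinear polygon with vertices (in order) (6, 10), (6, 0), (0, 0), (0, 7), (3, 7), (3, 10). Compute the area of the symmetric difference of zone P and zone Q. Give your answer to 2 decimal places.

|zone P| = 20, |zone Q| = 51, |zone P∩zone Q| = 8.
|zone P △ zone Q| = |zone P| + |zone Q| − 2·|zone P∩zone Q| = 20 + 51 − 16 = 55.00.

55.00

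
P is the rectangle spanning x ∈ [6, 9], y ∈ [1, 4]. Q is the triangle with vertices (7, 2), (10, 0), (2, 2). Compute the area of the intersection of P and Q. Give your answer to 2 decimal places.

1.75

The intersection is the polygon with vertices (6,2), (7,2), (8.5,1), (6,1).
By the shoelace formula its area is 1.75.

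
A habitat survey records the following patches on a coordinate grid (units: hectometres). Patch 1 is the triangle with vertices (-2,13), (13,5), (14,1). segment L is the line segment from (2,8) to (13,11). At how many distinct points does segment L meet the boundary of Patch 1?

The segment meets the boundary at (5.556,8.97), (3.956,8.533).

2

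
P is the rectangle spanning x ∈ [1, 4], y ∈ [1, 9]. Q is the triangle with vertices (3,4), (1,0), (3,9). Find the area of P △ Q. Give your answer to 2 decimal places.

19.28

|P| = 24, |Q| = 5, |P∩Q| = 4.8611.
|P △ Q| = |P| + |Q| − 2·|P∩Q| = 24 + 5 − 9.7222 = 19.28.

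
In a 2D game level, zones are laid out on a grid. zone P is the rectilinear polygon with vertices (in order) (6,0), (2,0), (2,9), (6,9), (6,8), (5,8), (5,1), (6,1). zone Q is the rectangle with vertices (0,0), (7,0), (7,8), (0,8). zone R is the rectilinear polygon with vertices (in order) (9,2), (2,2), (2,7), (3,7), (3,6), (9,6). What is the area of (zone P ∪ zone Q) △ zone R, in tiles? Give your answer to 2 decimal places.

47.00

|zone P ∪ zone Q| = 60.
|(zone P ∪ zone Q) ∩ zone R| = 21.
|(zone P ∪ zone Q) △ zone R| = 60 + 29 − 42 = 47.00.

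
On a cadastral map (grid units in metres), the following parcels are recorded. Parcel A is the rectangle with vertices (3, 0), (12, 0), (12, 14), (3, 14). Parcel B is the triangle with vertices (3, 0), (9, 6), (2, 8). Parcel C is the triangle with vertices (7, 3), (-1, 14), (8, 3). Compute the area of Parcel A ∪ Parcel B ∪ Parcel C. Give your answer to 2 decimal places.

By inclusion–exclusion:
Individual areas: |Parcel A| = 126, |Parcel B| = 27, |Parcel C| = 5.5.
|Parcel A∩Parcel B| = 23.1429.
|Parcel A∩Parcel C| = 4.2778.
|Parcel B∩Parcel C| = 2.7089.
|Parcel A∩Parcel B∩Parcel C| = 2.7089.
|Parcel A ∪ Parcel B ∪ Parcel C| = 158.5 − 30.1296 + 2.7089 = 131.08.

131.08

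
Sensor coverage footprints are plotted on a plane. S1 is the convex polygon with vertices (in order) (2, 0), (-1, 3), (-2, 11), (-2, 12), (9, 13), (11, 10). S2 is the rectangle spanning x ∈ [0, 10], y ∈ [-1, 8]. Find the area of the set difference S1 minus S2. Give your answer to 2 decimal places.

|S1| = 104, |S1∩S2| = 42.8.
|S1 ∖ S2| = |S1| − |S1∩S2| = 104 − 42.8 = 61.20.

61.20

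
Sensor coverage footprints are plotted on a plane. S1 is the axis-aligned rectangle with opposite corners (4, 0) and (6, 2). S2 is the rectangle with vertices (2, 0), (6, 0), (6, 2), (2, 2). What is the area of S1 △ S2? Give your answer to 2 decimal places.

4.00

|S1∩S2|: x∈[4,6], y∈[0,2] → 2·2 = 4.
|S1 △ S2| = |S1| + |S2| − 2·|S1∩S2| = 4 + 8 − 8 = 4.00.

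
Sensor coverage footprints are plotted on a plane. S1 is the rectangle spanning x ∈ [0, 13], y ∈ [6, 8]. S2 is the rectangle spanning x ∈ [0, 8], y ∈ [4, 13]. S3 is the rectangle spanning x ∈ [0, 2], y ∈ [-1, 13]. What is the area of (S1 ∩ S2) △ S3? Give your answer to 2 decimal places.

|S1 ∩ S2| = 16.
|(S1 ∩ S2) ∩ S3| = 4.
|(S1 ∩ S2) △ S3| = 16 + 28 − 8 = 36.00.

36.00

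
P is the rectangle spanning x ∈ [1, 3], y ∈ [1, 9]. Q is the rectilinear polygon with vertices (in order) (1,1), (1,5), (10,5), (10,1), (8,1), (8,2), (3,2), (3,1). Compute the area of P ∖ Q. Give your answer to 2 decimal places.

|P| = 16, |P∩Q| = 8.
|P ∖ Q| = |P| − |P∩Q| = 16 − 8 = 8.00.

8.00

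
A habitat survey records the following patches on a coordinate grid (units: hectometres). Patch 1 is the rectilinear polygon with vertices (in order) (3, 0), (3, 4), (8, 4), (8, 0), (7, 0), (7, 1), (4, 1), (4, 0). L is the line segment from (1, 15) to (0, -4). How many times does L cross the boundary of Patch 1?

0

The segment lies entirely outside Patch 1 and never meets its boundary.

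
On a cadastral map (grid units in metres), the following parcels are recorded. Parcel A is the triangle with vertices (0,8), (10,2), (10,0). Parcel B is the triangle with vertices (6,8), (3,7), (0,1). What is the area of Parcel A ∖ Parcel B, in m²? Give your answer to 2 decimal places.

9.26

|Parcel A| = 10, |Parcel A∩Parcel B| = 0.7372.
|Parcel A ∖ Parcel B| = |Parcel A| − |Parcel A∩Parcel B| = 10 − 0.7372 = 9.26.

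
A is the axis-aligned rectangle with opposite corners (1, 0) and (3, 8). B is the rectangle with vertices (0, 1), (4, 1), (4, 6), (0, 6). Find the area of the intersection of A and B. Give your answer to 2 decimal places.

|A∩B|: x∈[1,3], y∈[1,6] → 2·5 = 10.

10.00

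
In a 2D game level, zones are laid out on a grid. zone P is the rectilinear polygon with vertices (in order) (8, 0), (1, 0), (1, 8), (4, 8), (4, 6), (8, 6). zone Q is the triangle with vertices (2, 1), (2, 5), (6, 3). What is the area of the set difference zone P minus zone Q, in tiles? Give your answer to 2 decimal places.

40.00

|zone P| = 48, |zone P∩zone Q| = 8.
|zone P ∖ zone Q| = |zone P| − |zone P∩zone Q| = 48 − 8 = 40.00.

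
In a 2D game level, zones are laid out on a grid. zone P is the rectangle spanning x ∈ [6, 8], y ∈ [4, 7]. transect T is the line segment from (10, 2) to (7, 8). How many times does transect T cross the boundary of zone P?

2

The segment meets the boundary at (7.5,7), (8,6).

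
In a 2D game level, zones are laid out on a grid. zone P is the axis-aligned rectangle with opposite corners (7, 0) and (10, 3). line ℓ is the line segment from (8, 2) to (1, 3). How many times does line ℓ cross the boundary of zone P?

The segment meets the boundary at (7,2.143).

1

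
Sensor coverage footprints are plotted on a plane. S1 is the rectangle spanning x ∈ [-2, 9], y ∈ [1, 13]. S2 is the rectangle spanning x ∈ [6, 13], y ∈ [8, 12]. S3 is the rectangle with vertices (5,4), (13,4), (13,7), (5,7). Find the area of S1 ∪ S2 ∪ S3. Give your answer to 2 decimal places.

160.00

By inclusion–exclusion:
Individual areas: |S1| = 132, |S2| = 28, |S3| = 24.
|S1∩S2|: x∈[6,9], y∈[8,12] → 3·4 = 12.
|S1∩S3|: x∈[5,9], y∈[4,7] → 4·3 = 12.
|S2∩S3| = 0 (no overlap).
|S1∩S2∩S3| = 0.
|S1 ∪ S2 ∪ S3| = 184 − 24 + 0 = 160.00.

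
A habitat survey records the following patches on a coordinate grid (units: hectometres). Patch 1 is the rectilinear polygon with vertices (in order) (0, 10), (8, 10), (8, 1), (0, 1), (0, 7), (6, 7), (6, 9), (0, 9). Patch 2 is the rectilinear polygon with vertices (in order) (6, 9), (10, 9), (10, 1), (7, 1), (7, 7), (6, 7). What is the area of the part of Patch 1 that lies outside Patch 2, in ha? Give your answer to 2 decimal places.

|Patch 1| = 60, |Patch 1∩Patch 2| = 10.
|Patch 1 ∖ Patch 2| = |Patch 1| − |Patch 1∩Patch 2| = 60 − 10 = 50.00.

50.00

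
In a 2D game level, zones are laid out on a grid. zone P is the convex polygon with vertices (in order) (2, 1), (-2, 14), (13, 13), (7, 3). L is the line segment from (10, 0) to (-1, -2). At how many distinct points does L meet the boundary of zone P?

The segment lies entirely outside zone P and never meets its boundary.

0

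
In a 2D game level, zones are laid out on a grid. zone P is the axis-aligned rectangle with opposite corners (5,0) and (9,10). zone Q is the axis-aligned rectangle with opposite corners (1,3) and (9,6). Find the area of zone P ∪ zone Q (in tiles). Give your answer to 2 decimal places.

52.00

By inclusion–exclusion:
Individual areas: |zone P| = 40, |zone Q| = 24.
|zone P∩zone Q|: x∈[5,9], y∈[3,6] → 4·3 = 12.
|zone P ∪ zone Q| = 64 − 12 = 52.00.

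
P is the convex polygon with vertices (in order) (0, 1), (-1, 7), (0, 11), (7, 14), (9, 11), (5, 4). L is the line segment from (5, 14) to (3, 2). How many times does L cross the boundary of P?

2

The segment meets the boundary at (3.148,2.889), (4.846,13.077).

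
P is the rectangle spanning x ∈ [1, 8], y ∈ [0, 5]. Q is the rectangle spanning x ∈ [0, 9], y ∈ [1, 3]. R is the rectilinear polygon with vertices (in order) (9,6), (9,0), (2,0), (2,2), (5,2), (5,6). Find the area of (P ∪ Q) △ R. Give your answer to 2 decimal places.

23.00

|P ∪ Q| = 39.
|(P ∪ Q) ∩ R| = 23.
|(P ∪ Q) △ R| = 39 + 30 − 46 = 23.00.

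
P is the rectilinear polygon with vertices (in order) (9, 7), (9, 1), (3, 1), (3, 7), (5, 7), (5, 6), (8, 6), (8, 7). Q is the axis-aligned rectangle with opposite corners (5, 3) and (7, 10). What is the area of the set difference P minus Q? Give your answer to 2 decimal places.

|P| = 33, |P∩Q| = 6.
|P ∖ Q| = |P| − |P∩Q| = 33 − 6 = 27.00.

27.00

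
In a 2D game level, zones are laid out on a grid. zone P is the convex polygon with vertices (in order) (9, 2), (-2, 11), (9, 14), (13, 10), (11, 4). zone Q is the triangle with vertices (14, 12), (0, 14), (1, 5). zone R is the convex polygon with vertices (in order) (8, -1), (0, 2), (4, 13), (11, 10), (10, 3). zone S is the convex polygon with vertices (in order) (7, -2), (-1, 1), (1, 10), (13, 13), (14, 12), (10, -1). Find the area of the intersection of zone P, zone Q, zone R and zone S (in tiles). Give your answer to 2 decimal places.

22.92

The intersection is the polygon with vertices (10.602,10.171), (3.613,6.407), (2.064,7.675), (3.1,10.525), (7.316,11.579).
By the shoelace formula its area is 22.92.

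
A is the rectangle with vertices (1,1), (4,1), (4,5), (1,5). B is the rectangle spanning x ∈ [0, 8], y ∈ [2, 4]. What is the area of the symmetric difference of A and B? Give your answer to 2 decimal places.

|A∩B|: x∈[1,4], y∈[2,4] → 3·2 = 6.
|A △ B| = |A| + |B| − 2·|A∩B| = 12 + 16 − 12 = 16.00.

16.00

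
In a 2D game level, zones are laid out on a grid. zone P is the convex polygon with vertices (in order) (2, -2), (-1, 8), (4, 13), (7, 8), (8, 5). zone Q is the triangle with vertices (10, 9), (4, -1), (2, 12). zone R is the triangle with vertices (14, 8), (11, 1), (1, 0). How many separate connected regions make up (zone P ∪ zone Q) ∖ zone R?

2

(zone P ∪ zone Q) ∖ zone R splits into 2 disjoint pieces (area 74.9481, area 3.3642).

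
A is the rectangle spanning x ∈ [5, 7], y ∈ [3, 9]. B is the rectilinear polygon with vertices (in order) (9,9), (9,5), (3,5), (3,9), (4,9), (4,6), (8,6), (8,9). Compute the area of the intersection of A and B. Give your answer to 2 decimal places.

The intersection is the polygon with vertices (7,5), (5,5), (5,6), (7,6).
By the shoelace formula its area is 2.00.

2.00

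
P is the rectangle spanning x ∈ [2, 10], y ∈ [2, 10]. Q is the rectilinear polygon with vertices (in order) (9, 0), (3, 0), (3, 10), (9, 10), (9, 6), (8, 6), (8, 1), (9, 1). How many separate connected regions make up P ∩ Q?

1

P ∩ Q is a single connected region.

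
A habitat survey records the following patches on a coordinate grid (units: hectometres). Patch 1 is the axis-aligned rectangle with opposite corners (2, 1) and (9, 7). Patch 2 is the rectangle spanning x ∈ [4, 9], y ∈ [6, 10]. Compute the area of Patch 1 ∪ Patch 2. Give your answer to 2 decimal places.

57.00

By inclusion–exclusion:
Individual areas: |Patch 1| = 42, |Patch 2| = 20.
|Patch 1∩Patch 2|: x∈[4,9], y∈[6,7] → 5·1 = 5.
|Patch 1 ∪ Patch 2| = 62 − 5 = 57.00.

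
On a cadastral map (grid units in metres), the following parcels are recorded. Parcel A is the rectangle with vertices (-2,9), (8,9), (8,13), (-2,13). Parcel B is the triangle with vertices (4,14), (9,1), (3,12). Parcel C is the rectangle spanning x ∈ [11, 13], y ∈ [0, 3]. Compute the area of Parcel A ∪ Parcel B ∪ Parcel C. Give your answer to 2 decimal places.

51.59

By inclusion–exclusion:
Individual areas: |Parcel A| = 40, |Parcel B| = 11.5, |Parcel C| = 6.
|Parcel A∩Parcel B| = 5.9108.
|Parcel A∩Parcel C| = 0 (no overlap).
|Parcel B∩Parcel C| = 0.
|Parcel A∩Parcel B∩Parcel C| = 0.
|Parcel A ∪ Parcel B ∪ Parcel C| = 57.5 − 5.9108 + 0 = 51.59.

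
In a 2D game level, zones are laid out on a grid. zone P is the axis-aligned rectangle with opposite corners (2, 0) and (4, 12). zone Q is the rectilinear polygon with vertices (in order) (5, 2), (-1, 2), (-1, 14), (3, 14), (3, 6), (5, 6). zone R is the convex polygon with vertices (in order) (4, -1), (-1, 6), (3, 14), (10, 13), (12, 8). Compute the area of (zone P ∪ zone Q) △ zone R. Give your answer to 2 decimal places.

94.74

|zone P ∪ zone Q| = 66.
|(zone P ∪ zone Q) ∩ zone R| = 43.1286.
|(zone P ∪ zone Q) △ zone R| = 66 + 115 − 86.2571 = 94.74.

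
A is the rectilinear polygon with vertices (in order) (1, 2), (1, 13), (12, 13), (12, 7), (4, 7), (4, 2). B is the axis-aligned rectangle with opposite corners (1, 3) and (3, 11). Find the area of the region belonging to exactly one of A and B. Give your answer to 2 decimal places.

65.00

|A| = 81, |B| = 16, |A∩B| = 16.
|A △ B| = |A| + |B| − 2·|A∩B| = 81 + 16 − 32 = 65.00.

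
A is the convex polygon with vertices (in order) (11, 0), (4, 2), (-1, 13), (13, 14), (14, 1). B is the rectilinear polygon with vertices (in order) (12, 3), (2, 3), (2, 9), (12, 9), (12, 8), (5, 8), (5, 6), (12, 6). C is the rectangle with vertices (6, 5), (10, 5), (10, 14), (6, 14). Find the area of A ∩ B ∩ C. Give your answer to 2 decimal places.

8.00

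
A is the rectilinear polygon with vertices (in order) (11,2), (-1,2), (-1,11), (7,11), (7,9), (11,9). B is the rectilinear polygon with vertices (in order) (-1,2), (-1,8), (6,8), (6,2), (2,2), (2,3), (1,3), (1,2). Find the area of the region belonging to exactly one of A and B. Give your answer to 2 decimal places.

|A| = 100, |B| = 41, |A∩B| = 41.
|A △ B| = |A| + |B| − 2·|A∩B| = 100 + 41 − 82 = 59.00.

59.00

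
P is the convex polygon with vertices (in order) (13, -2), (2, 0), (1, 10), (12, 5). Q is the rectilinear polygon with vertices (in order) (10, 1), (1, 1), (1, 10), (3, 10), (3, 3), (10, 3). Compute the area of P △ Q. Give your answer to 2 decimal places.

|P| = 90, |Q| = 32, |P∩Q| = 27.0409.
|P △ Q| = |P| + |Q| − 2·|P∩Q| = 90 + 32 − 54.0818 = 67.92.

67.92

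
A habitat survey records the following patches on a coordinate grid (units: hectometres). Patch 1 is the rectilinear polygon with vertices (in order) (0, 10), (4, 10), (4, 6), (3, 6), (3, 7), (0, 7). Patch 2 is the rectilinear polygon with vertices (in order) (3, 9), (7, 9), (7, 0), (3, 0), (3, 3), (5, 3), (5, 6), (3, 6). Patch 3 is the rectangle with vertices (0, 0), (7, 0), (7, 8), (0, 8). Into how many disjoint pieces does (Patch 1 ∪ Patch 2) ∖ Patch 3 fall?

1

(Patch 1 ∪ Patch 2) ∖ Patch 3 is a single connected region.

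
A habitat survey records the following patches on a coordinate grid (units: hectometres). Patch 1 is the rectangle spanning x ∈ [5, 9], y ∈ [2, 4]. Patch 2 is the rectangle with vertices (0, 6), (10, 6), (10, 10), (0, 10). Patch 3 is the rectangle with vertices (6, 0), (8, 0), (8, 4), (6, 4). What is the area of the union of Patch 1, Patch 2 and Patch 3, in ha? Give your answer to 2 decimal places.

52.00

By inclusion–exclusion:
Individual areas: |Patch 1| = 8, |Patch 2| = 40, |Patch 3| = 8.
|Patch 1∩Patch 2| = 0 (no overlap).
|Patch 1∩Patch 3|: x∈[6,8], y∈[2,4] → 2·2 = 4.
|Patch 2∩Patch 3| = 0 (no overlap).
|Patch 1∩Patch 2∩Patch 3| = 0.
|Patch 1 ∪ Patch 2 ∪ Patch 3| = 56 − 4 + 0 = 52.00.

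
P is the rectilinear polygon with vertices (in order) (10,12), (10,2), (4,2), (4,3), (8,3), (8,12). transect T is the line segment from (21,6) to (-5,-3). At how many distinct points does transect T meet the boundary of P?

2

The segment meets the boundary at (9.444,2), (10,2.192).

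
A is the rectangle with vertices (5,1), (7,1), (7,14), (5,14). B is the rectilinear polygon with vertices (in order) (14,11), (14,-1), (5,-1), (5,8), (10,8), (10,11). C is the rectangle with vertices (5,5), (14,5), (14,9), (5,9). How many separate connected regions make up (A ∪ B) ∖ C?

(A ∪ B) ∖ C splits into 3 disjoint pieces (area 10, area 8, area 54).

3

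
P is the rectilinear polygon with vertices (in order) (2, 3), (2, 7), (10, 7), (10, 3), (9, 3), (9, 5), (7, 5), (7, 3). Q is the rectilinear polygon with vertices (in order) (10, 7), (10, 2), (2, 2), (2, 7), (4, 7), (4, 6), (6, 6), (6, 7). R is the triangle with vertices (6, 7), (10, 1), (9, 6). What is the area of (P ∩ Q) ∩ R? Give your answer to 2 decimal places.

The region (P ∩ Q) ∩ R is the polygon with vertices (9,3), (9,5), (7.333,5), (6,7), (9,6), (9.6,3).
By the shoelace formula its area is 4.07.

4.07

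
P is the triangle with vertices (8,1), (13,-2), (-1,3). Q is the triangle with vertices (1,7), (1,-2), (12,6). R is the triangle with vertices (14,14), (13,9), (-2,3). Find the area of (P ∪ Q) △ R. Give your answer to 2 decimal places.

78.89

|P ∪ Q| = 55.5403.
|(P ∪ Q) ∩ R| = 5.5739.
|(P ∪ Q) △ R| = 55.5403 + 34.5 − 11.1478 = 78.89.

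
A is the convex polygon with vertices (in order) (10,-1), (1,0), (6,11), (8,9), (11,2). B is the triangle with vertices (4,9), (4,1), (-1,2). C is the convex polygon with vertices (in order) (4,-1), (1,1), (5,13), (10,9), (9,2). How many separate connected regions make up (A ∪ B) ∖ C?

3

(A ∪ B) ∖ C splits into 3 disjoint pieces (area 0.7256, area 7.6562, area 13.8125).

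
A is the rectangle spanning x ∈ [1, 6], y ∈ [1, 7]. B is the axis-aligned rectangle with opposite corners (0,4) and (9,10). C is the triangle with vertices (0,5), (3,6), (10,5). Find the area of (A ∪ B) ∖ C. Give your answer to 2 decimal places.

64.07

|A ∪ B| = 69.
|(A ∪ B) ∩ C| = 4.9286.
|(A ∪ B) ∖ C| = 69 − 4.9286 = 64.07.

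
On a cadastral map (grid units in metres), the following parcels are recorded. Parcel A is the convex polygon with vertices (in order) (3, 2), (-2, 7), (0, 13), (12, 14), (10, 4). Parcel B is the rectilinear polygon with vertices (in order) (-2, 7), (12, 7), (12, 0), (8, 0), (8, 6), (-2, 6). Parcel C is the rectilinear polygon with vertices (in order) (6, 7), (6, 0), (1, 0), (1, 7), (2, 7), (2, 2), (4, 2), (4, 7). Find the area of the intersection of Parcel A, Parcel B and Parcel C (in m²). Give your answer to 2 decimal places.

3.00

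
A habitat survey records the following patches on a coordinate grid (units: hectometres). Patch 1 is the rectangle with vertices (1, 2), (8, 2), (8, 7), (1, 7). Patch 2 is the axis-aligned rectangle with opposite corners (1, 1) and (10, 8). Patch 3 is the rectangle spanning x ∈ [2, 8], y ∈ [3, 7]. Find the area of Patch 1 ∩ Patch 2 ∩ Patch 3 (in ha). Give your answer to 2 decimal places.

24.00

The intersection is the polygon with vertices (8,3), (2,3), (2,7), (8,7).
By the shoelace formula its area is 24.00.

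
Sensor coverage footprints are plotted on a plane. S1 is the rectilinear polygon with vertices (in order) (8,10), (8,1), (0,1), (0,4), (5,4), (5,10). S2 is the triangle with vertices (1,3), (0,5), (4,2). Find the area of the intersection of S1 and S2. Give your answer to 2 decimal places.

The intersection is the polygon with vertices (1.333,4), (4,2), (1,3), (0.5,4).
By the shoelace formula its area is 2.08.

2.08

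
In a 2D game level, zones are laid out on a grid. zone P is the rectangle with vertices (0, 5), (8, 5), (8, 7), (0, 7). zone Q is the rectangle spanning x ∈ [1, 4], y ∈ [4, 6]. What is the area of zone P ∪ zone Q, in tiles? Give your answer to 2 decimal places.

By inclusion–exclusion:
Individual areas: |zone P| = 16, |zone Q| = 6.
|zone P∩zone Q|: x∈[1,4], y∈[5,6] → 3·1 = 3.
|zone P ∪ zone Q| = 22 − 3 = 19.00.

19.00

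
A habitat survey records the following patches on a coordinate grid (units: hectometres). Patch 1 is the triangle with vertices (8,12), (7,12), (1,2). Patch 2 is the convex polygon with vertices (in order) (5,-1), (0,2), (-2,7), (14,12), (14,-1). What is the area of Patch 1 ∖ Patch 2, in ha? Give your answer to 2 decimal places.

|Patch 1| = 5, |Patch 1∩Patch 2| = 2.7769.
|Patch 1 ∖ Patch 2| = |Patch 1| − |Patch 1∩Patch 2| = 5 − 2.7769 = 2.22.

2.22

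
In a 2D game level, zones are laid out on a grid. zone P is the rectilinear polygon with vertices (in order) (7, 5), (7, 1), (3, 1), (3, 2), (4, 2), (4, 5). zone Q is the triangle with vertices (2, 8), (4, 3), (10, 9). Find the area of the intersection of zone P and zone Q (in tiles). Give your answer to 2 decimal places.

2.00

The intersection is the polygon with vertices (4,5), (6,5), (4,3).
By the shoelace formula its area is 2.00.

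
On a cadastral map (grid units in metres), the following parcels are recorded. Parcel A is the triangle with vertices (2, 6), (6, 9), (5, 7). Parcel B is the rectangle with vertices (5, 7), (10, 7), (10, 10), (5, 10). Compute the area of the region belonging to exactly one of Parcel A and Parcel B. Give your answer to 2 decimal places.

16.25

|Parcel A| = 2.5, |Parcel B| = 15, |Parcel A∩Parcel B| = 0.625.
|Parcel A △ Parcel B| = |Parcel A| + |Parcel B| − 2·|Parcel A∩Parcel B| = 2.5 + 15 − 1.25 = 16.25.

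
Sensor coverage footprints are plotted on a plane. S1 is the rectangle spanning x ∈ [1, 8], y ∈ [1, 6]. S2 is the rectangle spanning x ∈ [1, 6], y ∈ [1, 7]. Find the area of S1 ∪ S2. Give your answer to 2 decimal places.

By inclusion–exclusion:
Individual areas: |S1| = 35, |S2| = 30.
|S1∩S2|: x∈[1,6], y∈[1,6] → 5·5 = 25.
|S1 ∪ S2| = 65 − 25 = 40.00.

40.00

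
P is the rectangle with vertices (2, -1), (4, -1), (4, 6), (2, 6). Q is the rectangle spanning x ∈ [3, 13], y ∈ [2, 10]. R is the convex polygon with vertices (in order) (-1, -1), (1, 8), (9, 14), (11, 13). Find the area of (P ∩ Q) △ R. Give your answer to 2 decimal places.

|P ∩ Q| = 4.
|(P ∩ Q) ∩ R| = 1.75.
|(P ∩ Q) △ R| = 4 + 50 − 3.5 = 50.50.

50.50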